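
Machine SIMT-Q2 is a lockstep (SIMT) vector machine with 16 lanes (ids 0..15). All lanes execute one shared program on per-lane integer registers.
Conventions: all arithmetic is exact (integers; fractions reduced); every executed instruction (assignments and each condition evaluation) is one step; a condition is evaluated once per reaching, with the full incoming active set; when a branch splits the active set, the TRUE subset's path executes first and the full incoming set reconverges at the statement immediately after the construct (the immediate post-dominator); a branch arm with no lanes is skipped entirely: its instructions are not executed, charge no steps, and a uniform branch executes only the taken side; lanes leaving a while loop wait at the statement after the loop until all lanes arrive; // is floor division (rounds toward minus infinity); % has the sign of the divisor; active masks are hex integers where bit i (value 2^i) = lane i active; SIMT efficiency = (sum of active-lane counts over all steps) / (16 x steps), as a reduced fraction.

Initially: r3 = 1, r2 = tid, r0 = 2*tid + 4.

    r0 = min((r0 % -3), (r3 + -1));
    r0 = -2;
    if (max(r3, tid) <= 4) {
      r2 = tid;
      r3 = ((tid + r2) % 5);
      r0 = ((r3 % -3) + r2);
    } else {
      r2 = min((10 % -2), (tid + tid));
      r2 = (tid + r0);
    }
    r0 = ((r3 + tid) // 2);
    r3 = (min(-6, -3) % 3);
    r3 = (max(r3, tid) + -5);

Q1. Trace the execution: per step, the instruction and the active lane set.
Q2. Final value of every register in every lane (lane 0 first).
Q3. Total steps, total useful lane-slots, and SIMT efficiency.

step 0: r0 <- min((r0 % -3), (r3 + -1)) 0xffff
step 1: r0 <- -2                     0xffff
step 2: eval (max(r3, tid) <= 4)     0xffff
step 3: r2 <- tid                    0x001f
step 4: r3 <- ((tid + r2) % 5)       0x001f
step 5: r0 <- ((r3 % -3) + r2)       0x001f
step 6: r2 <- min((10 % -2), (tid + tid)) 0xffe0
step 7: r2 <- (tid + r0)             0xffe0
step 8: r0 <- ((r3 + tid) // 2)      0xffff
step 9: r3 <- (min(-6, -3) % 3)      0xffff
step 10: r3 <- (max(r3, tid) + -5)    0xffff

Answer: 11 steps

r3: -5,-4,-3,-2,-1,0,1,2,3,4,5,6,7,8,9,10
r2: 0,1,2,3,4,3,4,5,6,7,8,9,10,11,12,13
r0: 0,1,3,2,3,3,3,4,4,5,5,6,6,7,7,8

steps = 11; useful = 133; efficiency = 133/176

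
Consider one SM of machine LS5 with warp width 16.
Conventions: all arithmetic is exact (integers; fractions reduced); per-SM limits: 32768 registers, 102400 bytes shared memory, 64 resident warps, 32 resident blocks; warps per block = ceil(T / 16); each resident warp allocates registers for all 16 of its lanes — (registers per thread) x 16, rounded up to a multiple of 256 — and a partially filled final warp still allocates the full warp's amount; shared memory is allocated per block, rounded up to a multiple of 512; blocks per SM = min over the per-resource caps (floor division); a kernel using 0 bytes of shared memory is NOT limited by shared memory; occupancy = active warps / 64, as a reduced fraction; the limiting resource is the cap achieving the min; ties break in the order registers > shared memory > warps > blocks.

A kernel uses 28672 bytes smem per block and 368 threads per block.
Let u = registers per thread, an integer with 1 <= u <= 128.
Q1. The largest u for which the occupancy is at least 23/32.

Answer: u = 32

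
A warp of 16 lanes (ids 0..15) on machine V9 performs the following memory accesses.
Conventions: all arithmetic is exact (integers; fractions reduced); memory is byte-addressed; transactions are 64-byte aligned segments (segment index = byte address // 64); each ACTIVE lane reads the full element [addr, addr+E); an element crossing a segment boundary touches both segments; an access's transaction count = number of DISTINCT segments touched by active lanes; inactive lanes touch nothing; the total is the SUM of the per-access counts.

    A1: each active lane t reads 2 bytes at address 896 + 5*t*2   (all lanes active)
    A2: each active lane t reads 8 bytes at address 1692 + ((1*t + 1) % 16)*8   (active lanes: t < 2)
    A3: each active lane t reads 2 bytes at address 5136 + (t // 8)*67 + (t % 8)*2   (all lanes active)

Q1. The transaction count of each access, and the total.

A1: 3 transactions
A2: 1 transaction
A3: 2 transactions

Answer: 3,1,2; total 6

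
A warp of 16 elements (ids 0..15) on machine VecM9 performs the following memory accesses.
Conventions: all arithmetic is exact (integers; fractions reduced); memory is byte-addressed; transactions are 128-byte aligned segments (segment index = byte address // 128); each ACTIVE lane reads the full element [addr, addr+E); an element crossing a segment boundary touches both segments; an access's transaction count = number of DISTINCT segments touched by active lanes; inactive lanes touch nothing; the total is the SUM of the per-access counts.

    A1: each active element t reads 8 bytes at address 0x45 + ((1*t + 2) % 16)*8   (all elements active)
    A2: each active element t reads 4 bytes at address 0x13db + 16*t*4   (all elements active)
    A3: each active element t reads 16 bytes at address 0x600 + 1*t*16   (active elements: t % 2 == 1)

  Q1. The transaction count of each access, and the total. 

A1: 2 transactions
A2: 9 transactions
A3: 2 transactions

Answer: 2,9,2; total 13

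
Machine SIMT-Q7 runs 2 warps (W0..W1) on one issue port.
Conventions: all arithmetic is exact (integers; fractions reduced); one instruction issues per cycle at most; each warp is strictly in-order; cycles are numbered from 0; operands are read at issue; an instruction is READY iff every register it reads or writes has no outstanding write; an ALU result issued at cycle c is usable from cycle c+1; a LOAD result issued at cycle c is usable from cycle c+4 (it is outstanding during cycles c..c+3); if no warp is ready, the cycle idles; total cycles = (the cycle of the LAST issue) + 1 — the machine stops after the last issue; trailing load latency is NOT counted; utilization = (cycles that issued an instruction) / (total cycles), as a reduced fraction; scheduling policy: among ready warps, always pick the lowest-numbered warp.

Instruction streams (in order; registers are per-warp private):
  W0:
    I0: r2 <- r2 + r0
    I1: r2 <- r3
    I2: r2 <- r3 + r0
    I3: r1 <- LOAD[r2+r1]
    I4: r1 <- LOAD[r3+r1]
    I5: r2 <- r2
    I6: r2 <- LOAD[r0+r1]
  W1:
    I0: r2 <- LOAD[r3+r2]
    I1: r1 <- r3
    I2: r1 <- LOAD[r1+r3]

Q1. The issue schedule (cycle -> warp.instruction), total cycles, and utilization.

cycle 0: W0.I0
cycle 1: W0.I1
cycle 2: W0.I2
cycle 3: W0.I3
cycle 4: W1.I0
cycle 5: W1.I1
cycle 6: W1.I2
cycle 7: W0.I4
cycle 8: W0.I5
cycle 9: idle
cycle 10: idle
cycle 11: W0.I6

Answer: 12 cycles, utilization 5/6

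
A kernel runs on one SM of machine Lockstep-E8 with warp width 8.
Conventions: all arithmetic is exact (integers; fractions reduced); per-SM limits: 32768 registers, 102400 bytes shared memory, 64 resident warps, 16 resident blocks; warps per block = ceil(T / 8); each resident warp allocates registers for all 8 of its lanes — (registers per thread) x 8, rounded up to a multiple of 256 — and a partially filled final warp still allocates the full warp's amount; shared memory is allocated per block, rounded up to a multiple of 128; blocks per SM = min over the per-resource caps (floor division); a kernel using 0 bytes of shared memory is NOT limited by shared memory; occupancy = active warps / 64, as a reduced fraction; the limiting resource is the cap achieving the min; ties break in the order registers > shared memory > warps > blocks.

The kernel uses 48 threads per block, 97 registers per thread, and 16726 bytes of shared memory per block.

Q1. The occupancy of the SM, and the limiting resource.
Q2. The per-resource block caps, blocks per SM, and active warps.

Answer: occupancy 15/32, limited by registers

registers: 5 blocks
shared memory: 6 blocks
warps: 10 blocks
blocks: 16 blocks

Answer: 5 blocks, 30 active warps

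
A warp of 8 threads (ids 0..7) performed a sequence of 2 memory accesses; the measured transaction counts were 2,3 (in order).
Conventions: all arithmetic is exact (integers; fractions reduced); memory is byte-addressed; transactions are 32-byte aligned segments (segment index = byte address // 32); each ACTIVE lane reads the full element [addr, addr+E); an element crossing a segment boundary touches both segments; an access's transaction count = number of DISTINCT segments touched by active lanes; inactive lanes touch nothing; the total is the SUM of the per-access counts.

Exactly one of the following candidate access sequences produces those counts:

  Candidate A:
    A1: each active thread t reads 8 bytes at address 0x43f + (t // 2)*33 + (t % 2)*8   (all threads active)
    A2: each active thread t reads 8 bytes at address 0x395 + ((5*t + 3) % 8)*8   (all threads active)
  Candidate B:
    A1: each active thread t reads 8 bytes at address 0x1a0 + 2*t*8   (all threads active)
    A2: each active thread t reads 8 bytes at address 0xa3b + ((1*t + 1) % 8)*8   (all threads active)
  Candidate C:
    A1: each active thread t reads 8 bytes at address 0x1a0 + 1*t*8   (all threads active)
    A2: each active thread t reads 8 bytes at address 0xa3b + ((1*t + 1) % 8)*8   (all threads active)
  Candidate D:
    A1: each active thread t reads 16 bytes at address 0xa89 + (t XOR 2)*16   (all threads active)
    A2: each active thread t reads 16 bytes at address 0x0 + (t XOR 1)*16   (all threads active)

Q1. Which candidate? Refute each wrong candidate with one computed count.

A: A1 gives 5 transactions, not 2
B: A1 gives 4 transactions, not 2
D: A1 gives 5 transactions, not 2
C: all counts match (2,3)

Answer: C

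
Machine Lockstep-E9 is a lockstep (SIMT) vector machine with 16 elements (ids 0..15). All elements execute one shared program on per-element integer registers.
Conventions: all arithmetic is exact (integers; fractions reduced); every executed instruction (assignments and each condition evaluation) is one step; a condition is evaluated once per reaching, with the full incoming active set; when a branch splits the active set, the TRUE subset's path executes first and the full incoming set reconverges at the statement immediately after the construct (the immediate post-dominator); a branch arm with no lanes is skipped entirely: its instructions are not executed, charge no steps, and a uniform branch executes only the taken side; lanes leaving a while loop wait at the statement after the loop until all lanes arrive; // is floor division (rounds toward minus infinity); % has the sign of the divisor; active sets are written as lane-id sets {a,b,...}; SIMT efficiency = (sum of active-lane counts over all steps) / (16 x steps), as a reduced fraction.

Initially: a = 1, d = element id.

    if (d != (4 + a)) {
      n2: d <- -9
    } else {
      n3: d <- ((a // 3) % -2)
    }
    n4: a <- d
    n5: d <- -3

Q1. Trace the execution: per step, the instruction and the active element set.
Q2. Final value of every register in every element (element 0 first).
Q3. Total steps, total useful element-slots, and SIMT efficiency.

step 0: eval (d != (4 + a))          {0,1,2,3,4,5,6,7,8,9,10,11,12,13,14,15}
step 1: d <- -9                      {0,1,2,3,4,6,7,8,9,10,11,12,13,14,15}
step 2: d <- ((a // 3) % -2)         {5}
step 3: a <- d                       {0,1,2,3,4,5,6,7,8,9,10,11,12,13,14,15}
step 4: d <- -3                      {0,1,2,3,4,5,6,7,8,9,10,11,12,13,14,15}

Answer: 5 steps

a: -9,-9,-9,-9,-9,0,-9,-9,-9,-9,-9,-9,-9,-9,-9,-9
d: -3,-3,-3,-3,-3,-3,-3,-3,-3,-3,-3,-3,-3,-3,-3,-3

steps = 5; useful = 64; efficiency = 64/80 = 4/5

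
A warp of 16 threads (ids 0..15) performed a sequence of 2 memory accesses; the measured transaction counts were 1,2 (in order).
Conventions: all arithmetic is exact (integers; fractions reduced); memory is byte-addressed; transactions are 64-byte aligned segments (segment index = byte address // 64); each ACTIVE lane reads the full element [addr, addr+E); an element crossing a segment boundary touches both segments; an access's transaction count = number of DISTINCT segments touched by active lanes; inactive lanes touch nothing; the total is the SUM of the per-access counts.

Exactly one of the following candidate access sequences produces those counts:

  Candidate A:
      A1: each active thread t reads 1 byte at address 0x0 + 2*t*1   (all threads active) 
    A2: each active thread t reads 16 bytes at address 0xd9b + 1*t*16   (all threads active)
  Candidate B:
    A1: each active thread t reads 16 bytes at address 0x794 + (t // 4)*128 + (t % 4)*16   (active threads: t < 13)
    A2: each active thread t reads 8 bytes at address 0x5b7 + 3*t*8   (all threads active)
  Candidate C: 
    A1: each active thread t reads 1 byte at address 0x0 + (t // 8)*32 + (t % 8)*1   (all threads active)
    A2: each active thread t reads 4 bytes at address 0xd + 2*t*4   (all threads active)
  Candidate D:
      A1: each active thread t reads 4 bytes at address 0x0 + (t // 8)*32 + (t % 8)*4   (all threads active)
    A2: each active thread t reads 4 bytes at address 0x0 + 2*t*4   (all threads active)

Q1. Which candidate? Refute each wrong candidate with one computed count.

A: A2 gives 5 transactions, not 2
B: A1 gives 7 transactions, not 1
C: A2 gives 3 transactions, not 2
D: all counts match (1,2)

Answer: D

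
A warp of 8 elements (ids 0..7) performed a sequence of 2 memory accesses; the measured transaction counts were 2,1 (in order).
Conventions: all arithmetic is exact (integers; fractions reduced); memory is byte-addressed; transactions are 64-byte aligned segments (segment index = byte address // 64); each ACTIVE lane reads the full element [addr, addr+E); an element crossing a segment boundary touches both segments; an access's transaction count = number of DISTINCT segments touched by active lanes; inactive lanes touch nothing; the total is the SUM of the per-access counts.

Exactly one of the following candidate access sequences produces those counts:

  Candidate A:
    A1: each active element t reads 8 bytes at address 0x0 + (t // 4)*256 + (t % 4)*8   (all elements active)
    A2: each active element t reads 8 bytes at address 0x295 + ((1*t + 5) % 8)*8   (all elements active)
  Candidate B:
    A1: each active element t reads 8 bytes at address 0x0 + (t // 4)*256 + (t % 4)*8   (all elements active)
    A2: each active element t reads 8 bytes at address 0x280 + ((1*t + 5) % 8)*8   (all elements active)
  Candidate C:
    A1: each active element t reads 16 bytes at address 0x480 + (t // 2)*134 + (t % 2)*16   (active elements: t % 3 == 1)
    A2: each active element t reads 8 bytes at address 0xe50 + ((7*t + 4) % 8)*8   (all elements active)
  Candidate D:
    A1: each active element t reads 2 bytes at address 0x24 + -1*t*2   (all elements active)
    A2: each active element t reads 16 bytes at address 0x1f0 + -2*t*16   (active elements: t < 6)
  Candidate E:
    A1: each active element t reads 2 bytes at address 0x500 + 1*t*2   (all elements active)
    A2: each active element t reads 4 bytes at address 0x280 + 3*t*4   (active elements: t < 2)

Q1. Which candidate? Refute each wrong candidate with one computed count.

A: A2 gives 2 transactions, not 1
C: A1 gives 3 transactions, not 2
D: A1 gives 1 transaction, not 2
E: A1 gives 1 transaction, not 2
B: all counts match (2,1)

Answer: B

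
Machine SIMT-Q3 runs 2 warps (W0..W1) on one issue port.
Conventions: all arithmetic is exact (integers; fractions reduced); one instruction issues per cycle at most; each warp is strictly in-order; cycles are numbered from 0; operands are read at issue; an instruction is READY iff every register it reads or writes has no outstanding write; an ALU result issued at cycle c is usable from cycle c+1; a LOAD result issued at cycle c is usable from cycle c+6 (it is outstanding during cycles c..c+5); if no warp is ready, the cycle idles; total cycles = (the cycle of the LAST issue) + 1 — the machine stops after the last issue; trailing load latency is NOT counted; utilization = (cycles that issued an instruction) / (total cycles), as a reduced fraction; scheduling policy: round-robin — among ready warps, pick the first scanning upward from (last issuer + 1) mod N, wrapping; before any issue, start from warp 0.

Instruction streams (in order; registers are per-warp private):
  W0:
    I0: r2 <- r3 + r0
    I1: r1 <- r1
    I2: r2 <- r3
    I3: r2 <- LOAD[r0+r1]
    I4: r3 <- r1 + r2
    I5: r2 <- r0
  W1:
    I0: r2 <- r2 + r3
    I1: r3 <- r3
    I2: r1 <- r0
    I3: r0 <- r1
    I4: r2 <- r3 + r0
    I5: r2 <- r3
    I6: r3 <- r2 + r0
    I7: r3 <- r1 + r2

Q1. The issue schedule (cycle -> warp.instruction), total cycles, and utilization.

cycle 0: W0.I0
cycle 1: W1.I0
cycle 2: W0.I1
cycle 3: W1.I1
cycle 4: W0.I2
cycle 5: W1.I2
cycle 6: W0.I3
cycle 7: W1.I3
cycle 8: W1.I4
cycle 9: W1.I5
cycle 10: W1.I6
cycle 11: W1.I7
cycle 12: W0.I4
cycle 13: W0.I5

Answer: 14 cycles, utilization 1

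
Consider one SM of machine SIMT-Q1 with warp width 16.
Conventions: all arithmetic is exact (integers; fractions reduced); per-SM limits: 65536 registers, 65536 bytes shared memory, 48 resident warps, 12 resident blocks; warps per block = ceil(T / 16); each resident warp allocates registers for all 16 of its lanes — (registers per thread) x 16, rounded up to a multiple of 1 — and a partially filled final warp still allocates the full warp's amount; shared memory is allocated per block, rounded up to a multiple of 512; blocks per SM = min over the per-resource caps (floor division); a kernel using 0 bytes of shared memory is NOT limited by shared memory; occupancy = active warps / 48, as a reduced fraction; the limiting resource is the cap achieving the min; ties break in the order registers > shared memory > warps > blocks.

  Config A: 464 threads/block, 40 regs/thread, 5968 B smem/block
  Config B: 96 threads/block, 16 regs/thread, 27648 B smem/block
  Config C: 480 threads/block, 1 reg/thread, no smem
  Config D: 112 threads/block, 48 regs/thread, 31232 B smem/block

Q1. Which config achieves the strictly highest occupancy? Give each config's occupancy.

occupancies: A 29/48, B 1/4, C 5/8, D 7/24

Answer: C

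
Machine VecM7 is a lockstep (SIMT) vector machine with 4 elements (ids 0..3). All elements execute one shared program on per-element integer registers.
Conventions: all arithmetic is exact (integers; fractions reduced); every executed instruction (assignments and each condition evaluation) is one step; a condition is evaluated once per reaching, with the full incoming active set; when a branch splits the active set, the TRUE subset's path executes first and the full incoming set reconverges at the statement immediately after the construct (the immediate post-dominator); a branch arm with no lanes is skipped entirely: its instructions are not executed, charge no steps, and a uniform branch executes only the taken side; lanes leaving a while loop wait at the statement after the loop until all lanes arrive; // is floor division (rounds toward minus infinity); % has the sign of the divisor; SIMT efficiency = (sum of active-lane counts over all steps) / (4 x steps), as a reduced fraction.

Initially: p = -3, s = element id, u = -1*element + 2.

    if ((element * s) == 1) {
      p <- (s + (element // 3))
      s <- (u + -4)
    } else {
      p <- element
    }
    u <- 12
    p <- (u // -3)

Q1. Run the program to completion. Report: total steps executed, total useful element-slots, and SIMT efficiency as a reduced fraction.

Answer: 6 steps, 17 useful, 17/24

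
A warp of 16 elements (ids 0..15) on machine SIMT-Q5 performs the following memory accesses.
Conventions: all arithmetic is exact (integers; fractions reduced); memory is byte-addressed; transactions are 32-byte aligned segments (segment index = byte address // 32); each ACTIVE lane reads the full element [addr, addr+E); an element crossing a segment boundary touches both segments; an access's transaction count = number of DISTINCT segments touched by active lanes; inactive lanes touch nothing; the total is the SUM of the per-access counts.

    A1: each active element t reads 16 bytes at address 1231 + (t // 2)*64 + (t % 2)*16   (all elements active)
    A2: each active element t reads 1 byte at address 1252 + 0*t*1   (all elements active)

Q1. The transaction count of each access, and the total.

A1: 16 transactions
A2: 1 transaction

Answer: 16,1; total 17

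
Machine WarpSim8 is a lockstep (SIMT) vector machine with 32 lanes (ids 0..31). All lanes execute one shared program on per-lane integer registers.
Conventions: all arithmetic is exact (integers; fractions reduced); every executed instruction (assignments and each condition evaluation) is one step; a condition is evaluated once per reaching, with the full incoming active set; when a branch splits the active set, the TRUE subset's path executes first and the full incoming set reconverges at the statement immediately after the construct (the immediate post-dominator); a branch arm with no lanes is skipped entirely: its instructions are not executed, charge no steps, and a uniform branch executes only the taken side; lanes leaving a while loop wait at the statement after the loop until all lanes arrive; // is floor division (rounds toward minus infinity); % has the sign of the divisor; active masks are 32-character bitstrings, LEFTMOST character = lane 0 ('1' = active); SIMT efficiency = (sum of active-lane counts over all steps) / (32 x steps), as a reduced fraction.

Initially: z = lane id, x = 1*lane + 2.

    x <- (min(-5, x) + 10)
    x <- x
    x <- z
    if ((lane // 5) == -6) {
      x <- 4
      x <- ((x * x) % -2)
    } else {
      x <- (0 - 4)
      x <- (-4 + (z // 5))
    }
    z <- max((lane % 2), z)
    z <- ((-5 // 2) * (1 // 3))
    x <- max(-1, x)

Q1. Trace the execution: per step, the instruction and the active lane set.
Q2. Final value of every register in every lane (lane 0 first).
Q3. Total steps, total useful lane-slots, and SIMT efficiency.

step 0: x <- (min(-5, x) + 10)       11111111111111111111111111111111
step 1: x <- x                       11111111111111111111111111111111
step 2: x <- z                       11111111111111111111111111111111
step 3: eval ((lane // 5) == -6)     11111111111111111111111111111111
step 4: x <- (0 - 4)                 11111111111111111111111111111111
step 5: x <- (-4 + (z // 5))         11111111111111111111111111111111
step 6: z <- max((lane % 2), z)      11111111111111111111111111111111
step 7: z <- ((-5 // 2) * (1 // 3))  11111111111111111111111111111111
step 8: x <- max(-1, x)              11111111111111111111111111111111

Answer: 9 steps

z: 0,0,0,0,0,0,0,0,0,0,0,0,0,0,0,0,0,0,0,0,0,0,0,0,0,0,0,0,0,0,0,0
x: -1,-1,-1,-1,-1,-1,-1,-1,-1,-1,-1,-1,-1,-1,-1,-1,-1,-1,-1,-1,0,0,0,0,0,1,1,1,1,1,2,2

steps = 9; useful = 288; efficiency = 288/288 = 1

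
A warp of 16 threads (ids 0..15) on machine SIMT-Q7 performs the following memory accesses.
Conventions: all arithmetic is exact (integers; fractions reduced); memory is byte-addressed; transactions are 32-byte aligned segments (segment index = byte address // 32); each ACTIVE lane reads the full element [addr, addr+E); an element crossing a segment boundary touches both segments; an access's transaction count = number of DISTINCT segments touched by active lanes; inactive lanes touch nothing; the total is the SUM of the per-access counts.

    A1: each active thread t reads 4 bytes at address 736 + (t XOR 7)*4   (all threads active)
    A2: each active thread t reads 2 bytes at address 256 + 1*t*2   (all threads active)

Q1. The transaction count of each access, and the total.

A1: 2 transactions
A2: 1 transaction

Answer: 2,1; total 3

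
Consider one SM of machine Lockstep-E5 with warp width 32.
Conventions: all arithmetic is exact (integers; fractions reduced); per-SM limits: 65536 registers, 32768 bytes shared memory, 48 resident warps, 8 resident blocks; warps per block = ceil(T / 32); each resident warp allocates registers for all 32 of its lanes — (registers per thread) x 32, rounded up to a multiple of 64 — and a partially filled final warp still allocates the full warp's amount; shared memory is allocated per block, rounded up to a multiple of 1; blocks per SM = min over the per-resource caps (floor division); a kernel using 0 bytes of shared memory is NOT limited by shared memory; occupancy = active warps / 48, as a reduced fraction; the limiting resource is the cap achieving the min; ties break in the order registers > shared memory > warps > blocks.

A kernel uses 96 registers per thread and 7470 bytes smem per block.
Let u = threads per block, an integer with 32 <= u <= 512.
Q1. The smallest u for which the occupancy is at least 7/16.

Answer: u = 193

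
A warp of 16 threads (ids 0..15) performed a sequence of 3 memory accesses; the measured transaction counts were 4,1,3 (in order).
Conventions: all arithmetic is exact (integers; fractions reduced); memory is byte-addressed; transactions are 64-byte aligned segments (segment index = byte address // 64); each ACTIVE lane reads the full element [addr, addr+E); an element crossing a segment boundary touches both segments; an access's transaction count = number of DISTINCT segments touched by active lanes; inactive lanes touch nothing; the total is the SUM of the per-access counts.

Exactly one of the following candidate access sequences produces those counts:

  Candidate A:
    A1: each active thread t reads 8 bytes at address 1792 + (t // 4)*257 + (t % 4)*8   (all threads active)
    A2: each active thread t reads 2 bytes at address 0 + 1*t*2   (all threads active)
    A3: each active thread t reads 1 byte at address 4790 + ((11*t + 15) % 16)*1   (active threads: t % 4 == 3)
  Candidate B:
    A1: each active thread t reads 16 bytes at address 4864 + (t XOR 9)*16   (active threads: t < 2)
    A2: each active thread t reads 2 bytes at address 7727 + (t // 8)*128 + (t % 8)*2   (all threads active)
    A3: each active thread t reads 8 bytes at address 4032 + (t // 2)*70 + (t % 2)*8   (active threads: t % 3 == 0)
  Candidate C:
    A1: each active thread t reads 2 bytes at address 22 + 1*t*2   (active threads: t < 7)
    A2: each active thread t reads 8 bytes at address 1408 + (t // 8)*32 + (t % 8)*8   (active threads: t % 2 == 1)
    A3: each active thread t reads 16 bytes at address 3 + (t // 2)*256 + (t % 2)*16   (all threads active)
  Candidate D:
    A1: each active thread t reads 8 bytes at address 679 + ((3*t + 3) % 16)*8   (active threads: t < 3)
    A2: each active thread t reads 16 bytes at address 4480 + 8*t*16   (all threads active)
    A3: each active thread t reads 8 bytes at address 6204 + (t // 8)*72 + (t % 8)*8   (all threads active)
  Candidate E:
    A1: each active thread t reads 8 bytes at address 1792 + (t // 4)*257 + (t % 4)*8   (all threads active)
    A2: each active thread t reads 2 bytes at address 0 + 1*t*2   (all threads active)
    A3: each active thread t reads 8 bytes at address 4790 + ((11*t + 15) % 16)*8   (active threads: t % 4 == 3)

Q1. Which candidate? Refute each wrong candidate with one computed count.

A: A3 gives 2 transactions, not 3
B: A1 gives 1 transaction, not 4
C: A1 gives 1 transaction, not 4
D: A1 gives 2 transactions, not 4
E: all counts match (4,1,3)

Answer: E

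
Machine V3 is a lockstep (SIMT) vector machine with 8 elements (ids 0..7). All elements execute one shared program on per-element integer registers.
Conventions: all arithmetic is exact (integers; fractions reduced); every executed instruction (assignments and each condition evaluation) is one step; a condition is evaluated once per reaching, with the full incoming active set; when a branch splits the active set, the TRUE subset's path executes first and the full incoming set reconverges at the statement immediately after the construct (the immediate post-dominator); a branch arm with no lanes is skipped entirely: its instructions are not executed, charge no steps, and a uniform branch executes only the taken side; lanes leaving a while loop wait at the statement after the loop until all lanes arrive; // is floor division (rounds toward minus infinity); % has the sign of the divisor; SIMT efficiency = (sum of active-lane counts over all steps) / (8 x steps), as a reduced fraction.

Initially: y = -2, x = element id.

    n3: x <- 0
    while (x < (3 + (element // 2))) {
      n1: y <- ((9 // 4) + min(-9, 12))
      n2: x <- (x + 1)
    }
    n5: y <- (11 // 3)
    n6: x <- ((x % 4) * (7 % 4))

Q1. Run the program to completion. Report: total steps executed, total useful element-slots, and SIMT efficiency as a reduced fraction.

Answer: 22 steps, 140 useful, 35/44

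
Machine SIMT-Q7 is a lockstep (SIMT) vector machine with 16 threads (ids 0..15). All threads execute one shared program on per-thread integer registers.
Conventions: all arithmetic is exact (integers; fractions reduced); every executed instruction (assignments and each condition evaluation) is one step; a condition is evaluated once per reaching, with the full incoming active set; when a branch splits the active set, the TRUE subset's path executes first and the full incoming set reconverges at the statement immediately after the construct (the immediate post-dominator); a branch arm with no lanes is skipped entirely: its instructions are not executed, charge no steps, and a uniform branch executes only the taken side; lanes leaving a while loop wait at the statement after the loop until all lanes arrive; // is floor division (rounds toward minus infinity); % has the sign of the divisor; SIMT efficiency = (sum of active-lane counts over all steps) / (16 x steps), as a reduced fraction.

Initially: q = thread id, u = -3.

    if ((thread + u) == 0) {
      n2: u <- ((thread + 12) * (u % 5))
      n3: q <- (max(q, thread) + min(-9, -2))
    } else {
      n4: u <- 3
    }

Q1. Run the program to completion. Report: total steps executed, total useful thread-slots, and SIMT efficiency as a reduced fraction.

Answer: 4 steps, 33 useful, 33/64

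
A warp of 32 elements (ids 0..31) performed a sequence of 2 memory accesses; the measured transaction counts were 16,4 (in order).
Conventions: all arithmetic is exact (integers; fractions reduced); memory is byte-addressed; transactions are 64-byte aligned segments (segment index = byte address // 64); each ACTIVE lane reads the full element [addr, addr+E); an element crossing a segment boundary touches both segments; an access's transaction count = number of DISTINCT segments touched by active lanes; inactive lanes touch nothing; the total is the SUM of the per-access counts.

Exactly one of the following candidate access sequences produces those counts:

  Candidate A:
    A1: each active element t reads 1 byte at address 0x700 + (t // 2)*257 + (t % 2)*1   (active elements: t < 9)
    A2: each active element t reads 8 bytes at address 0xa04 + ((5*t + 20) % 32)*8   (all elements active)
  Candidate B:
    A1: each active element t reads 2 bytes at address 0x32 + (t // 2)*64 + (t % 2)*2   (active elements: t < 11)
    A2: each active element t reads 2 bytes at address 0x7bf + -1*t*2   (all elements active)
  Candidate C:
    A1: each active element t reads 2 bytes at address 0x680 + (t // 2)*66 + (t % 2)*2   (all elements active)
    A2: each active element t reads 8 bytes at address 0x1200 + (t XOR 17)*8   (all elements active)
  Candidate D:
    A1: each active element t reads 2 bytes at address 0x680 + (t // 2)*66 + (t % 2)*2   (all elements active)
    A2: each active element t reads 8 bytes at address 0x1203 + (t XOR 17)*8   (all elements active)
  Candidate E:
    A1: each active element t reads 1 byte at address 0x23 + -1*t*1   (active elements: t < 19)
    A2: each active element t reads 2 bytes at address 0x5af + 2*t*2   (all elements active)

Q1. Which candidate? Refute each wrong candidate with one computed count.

A: A1 gives 5 transactions, not 16
B: A1 gives 6 transactions, not 16
D: A2 gives 5 transactions, not 4
E: A1 gives 1 transaction, not 16
C: all counts match (16,4)

Answer: C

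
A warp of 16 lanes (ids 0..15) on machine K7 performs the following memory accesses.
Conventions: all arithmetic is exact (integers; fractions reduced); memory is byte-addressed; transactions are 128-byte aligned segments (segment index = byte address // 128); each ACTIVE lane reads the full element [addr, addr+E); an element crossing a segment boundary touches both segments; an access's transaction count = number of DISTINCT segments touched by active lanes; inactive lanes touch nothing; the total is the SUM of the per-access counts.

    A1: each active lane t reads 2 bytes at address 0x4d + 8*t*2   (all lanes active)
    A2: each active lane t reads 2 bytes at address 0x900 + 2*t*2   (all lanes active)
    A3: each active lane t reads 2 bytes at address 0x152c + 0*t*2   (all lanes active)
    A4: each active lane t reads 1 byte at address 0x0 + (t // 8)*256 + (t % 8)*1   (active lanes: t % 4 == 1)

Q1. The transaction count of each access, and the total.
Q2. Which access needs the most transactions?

A1: 3 transactions
A2: 1 transaction
A3: 1 transaction
A4: 2 transactions

Answer: 3,1,1,2; total 7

Answer: A1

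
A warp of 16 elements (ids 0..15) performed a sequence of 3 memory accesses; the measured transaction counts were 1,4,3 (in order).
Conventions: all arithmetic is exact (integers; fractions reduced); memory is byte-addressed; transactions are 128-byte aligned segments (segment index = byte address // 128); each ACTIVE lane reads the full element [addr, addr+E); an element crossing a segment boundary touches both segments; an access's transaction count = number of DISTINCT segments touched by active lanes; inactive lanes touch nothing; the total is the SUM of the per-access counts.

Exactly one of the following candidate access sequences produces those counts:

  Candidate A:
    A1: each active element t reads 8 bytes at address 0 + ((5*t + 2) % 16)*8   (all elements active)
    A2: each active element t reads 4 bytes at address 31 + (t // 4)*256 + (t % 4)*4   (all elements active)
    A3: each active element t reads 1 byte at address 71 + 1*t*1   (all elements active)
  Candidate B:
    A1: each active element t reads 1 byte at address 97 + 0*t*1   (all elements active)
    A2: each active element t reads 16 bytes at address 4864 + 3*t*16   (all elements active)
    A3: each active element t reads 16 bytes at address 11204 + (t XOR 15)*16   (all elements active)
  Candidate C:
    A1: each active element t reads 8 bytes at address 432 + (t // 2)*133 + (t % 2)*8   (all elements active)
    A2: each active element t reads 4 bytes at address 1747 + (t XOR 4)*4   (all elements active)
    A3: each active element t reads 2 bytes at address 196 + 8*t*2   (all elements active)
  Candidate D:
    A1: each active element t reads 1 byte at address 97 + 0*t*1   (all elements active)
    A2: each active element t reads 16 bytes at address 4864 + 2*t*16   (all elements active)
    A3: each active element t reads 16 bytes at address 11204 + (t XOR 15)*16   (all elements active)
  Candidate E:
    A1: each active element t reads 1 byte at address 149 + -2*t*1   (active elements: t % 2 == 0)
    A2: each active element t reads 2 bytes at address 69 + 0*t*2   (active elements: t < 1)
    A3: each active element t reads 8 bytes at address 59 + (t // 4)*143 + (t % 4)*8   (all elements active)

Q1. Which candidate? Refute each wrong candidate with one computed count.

A: A3 gives 1 transaction, not 3
B: A2 gives 6 transactions, not 4
C: A1 gives 8 transactions, not 1
E: A1 gives 2 transactions, not 1
D: all counts match (1,4,3)

Answer: D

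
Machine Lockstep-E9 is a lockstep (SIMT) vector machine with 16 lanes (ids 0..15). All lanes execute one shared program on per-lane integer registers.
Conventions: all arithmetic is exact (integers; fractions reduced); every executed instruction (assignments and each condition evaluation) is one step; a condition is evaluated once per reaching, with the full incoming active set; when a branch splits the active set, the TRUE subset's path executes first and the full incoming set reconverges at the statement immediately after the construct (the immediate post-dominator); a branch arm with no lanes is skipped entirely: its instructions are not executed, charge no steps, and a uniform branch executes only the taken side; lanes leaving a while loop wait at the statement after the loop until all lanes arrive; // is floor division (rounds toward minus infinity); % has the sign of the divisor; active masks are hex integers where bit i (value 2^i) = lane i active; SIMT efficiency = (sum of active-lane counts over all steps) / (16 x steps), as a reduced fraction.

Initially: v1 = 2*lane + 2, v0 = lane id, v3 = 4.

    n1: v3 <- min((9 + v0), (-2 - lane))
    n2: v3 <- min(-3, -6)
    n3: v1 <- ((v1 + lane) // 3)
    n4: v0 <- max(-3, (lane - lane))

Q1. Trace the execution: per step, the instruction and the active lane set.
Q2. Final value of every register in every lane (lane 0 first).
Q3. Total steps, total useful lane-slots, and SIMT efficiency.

step 0: v3 <- min((9 + v0), (-2 - lane)) 0xffff
step 1: v3 <- min(-3, -6)            0xffff
step 2: v1 <- ((v1 + lane) // 3)     0xffff
step 3: v0 <- max(-3, (lane - lane)) 0xffff

Answer: 4 steps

v1: 0,1,2,3,4,5,6,7,8,9,10,11,12,13,14,15
v0: 0,0,0,0,0,0,0,0,0,0,0,0,0,0,0,0
v3: -6,-6,-6,-6,-6,-6,-6,-6,-6,-6,-6,-6,-6,-6,-6,-6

steps = 4; useful = 64; efficiency = 64/64 = 1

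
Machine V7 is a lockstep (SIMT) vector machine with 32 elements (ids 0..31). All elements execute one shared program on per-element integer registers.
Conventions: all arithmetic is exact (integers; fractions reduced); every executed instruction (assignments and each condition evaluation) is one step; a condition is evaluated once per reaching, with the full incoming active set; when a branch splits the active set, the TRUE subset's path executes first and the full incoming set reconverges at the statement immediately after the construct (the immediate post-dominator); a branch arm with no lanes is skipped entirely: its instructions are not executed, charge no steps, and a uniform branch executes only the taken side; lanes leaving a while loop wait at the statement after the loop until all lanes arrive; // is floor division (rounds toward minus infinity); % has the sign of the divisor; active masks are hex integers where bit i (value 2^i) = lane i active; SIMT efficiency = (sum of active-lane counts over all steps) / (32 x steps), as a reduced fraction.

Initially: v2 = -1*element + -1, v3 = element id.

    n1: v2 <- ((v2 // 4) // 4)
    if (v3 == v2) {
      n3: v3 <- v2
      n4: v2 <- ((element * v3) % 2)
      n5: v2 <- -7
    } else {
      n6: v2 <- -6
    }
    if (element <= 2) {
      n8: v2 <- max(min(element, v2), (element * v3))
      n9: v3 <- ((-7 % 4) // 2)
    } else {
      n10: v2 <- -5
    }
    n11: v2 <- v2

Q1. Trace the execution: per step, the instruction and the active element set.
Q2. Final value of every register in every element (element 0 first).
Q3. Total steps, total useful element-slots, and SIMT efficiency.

step 0: v2 <- ((v2 // 4) // 4)       0xffffffff
step 1: eval (v3 == v2)              0xffffffff
step 2: v2 <- -6                     0xffffffff
step 3: eval (element <= 2)          0xffffffff
step 4: v2 <- max(min(element, v2), (element * v3)) 0x00000007
step 5: v3 <- ((-7 % 4) // 2)        0x00000007
step 6: v2 <- -5                     0xfffffff8
step 7: v2 <- v2                     0xffffffff

Answer: 8 steps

v2: 0,1,4,-5,-5,-5,-5,-5,-5,-5,-5,-5,-5,-5,-5,-5,-5,-5,-5,-5,-5,-5,-5,-5,-5,-5,-5,-5,-5,-5,-5,-5
v3: 0,0,0,3,4,5,6,7,8,9,10,11,12,13,14,15,16,17,18,19,20,21,22,23,24,25,26,27,28,29,30,31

steps = 8; useful = 195; efficiency = 195/256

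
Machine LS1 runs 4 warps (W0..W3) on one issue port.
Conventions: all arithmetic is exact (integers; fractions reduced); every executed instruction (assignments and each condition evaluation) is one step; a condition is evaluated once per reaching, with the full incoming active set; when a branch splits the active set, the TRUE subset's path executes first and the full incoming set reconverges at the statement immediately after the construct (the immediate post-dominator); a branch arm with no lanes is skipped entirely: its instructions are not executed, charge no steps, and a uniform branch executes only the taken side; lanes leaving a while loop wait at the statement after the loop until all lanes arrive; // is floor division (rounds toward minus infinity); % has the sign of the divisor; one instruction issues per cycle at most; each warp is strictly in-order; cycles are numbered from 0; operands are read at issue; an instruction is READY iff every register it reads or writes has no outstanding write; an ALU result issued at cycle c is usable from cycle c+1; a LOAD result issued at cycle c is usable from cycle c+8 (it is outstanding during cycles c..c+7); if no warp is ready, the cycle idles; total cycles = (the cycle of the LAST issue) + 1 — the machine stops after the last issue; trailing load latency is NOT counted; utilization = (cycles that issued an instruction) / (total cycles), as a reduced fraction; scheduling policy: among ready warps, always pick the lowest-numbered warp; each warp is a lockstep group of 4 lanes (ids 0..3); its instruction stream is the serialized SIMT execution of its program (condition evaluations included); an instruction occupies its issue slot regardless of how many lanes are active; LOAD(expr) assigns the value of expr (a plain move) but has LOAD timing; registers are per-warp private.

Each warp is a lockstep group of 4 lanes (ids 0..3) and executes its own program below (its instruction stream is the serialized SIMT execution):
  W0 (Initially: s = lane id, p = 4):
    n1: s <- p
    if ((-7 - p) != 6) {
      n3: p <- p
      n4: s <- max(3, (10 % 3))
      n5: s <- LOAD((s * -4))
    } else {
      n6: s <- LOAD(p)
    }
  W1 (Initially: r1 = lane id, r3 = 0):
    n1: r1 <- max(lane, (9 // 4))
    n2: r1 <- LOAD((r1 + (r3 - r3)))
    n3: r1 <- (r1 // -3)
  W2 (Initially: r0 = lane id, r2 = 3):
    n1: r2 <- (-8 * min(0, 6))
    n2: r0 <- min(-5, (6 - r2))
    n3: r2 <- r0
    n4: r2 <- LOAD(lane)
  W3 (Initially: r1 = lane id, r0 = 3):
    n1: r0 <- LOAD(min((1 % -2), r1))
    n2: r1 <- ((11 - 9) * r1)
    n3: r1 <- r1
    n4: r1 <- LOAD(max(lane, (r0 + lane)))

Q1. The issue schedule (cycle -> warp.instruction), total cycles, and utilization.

cycle 0: W0.I0
cycle 1: W0.I1
cycle 2: W0.I2
cycle 3: W0.I3
cycle 4: W0.I4
cycle 5: W1.I0
cycle 6: W1.I1
cycle 7: W2.I0
cycle 8: W2.I1
cycle 9: W2.I2
cycle 10: W2.I3
cycle 11: W3.I0
cycle 12: W3.I1
cycle 13: W3.I2
cycle 14: W1.I2
cycle 15: idle
cycle 16: idle
cycle 17: idle
cycle 18: idle
cycle 19: W3.I3

Answer: 20 cycles, utilization 4/5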